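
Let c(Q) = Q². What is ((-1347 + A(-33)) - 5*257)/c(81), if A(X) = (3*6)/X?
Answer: -28958/72171 ≈ -0.40124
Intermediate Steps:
A(X) = 18/X
((-1347 + A(-33)) - 5*257)/c(81) = ((-1347 + 18/(-33)) - 5*257)/(81²) = ((-1347 + 18*(-1/33)) - 1285)/6561 = ((-1347 - 6/11) - 1285)*(1/6561) = (-14823/11 - 1285)*(1/6561) = -28958/11*1/6561 = -28958/72171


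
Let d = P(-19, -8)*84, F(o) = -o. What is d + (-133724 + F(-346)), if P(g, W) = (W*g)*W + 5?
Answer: -235102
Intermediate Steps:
P(g, W) = 5 + g*W² (P(g, W) = g*W² + 5 = 5 + g*W²)
d = -101724 (d = (5 - 19*(-8)²)*84 = (5 - 19*64)*84 = (5 - 1216)*84 = -1211*84 = -101724)
d + (-133724 + F(-346)) = -101724 + (-133724 - 1*(-346)) = -101724 + (-133724 + 346) = -101724 - 133378 = -235102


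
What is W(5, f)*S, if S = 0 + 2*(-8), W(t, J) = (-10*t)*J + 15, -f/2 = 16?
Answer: -25840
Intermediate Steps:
f = -32 (f = -2*16 = -32)
W(t, J) = 15 - 10*J*t (W(t, J) = -10*J*t + 15 = 15 - 10*J*t)
S = -16 (S = 0 - 16 = -16)
W(5, f)*S = (15 - 10*(-32)*5)*(-16) = (15 + 1600)*(-16) = 1615*(-16) = -25840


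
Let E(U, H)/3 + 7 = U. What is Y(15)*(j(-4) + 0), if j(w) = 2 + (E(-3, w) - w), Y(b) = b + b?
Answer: -720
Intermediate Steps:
E(U, H) = -21 + 3*U
Y(b) = 2*b
j(w) = -28 - w (j(w) = 2 + ((-21 + 3*(-3)) - w) = 2 + ((-21 - 9) - w) = 2 + (-30 - w) = -28 - w)
Y(15)*(j(-4) + 0) = (2*15)*((-28 - 1*(-4)) + 0) = 30*((-28 + 4) + 0) = 30*(-24 + 0) = 30*(-24) = -720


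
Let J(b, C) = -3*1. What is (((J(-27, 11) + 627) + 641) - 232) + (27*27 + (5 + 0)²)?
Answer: 1787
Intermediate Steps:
J(b, C) = -3
(((J(-27, 11) + 627) + 641) - 232) + (27*27 + (5 + 0)²) = (((-3 + 627) + 641) - 232) + (27*27 + (5 + 0)²) = ((624 + 641) - 232) + (729 + 5²) = (1265 - 232) + (729 + 25) = 1033 + 754 = 1787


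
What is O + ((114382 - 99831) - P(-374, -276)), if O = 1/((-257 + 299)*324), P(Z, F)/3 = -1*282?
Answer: 209522377/13608 ≈ 15397.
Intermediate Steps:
P(Z, F) = -846 (P(Z, F) = 3*(-1*282) = 3*(-282) = -846)
O = 1/13608 (O = 1/(42*324) = 1/13608 ≈ 7.3486e-5)
O + ((114382 - 99831) - P(-374, -276)) = 1/13608 + ((114382 - 99831) - 1*(-846)) = 1/13608 + (14551 + 846) = 1/13608 + 15397 = 209522377/13608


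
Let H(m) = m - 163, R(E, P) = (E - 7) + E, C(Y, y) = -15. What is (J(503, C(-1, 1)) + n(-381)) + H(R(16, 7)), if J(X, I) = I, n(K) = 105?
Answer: -48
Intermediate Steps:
R(E, P) = -7 + 2*E (R(E, P) = (-7 + E) + E = -7 + 2*E)
H(m) = -163 + m
(J(503, C(-1, 1)) + n(-381)) + H(R(16, 7)) = (-15 + 105) + (-163 + (-7 + 2*16)) = 90 + (-163 + (-7 + 32)) = 90 + (-163 + 25) = 90 - 138 = -48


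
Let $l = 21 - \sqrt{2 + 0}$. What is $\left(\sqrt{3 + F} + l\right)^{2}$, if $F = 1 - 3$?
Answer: $\left(22 - \sqrt{2}\right)^{2} \approx 423.77$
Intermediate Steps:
$F = -2$
$l = 21 - \sqrt{2} \approx 19.586$
$\left(\sqrt{3 + F} + l\right)^{2} = \left(\sqrt{3 - 2} + \left(21 - \sqrt{2}\right)\right)^{2} = \left(\sqrt{1} + \left(21 - \sqrt{2}\right)\right)^{2} = \left(1 + \left(21 - \sqrt{2}\right)\right)^{2} = \left(22 - \sqrt{2}\right)^{2}$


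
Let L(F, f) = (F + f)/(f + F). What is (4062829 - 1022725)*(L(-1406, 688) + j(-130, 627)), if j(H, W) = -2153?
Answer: -6542303808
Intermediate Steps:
L(F, f) = 1 (L(F, f) = (F + f)/(F + f) = 1)
(4062829 - 1022725)*(L(-1406, 688) + j(-130, 627)) = (4062829 - 1022725)*(1 - 2153) = 3040104*(-2152) = -6542303808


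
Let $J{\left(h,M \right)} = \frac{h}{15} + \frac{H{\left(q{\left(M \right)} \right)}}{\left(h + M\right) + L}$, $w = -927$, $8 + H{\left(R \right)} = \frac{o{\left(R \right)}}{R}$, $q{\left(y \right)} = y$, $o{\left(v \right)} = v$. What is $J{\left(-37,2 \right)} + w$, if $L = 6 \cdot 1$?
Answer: $- \frac{404213}{435} \approx -929.23$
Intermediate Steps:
$L = 6$
$H{\left(R \right)} = -7$ ($H{\left(R \right)} = -8 + \frac{R}{R} = -8 + 1 = -7$)
$J{\left(h,M \right)} = - \frac{7}{6 + M + h} + \frac{h}{15}$ ($J{\left(h,M \right)} = \frac{h}{15} - \frac{7}{\left(h + M\right) + 6} = h \frac{1}{15} - \frac{7}{\left(M + h\right) + 6} = \frac{h}{15} - \frac{7}{6 + M + h} = - \frac{7}{6 + M + h} + \frac{h}{15}$)
$J{\left(-37,2 \right)} + w = \frac{-105 + \left(-37\right)^{2} + 6 \left(-37\right) + 2 \left(-37\right)}{15 \left(6 + 2 - 37\right)} - 927 = \frac{-105 + 1369 - 222 - 74}{15 \left(-29\right)} - 927 = \frac{1}{15} \left(- \frac{1}{29}\right) 968 - 927 = - \frac{968}{435} - 927 = - \frac{404213}{435}$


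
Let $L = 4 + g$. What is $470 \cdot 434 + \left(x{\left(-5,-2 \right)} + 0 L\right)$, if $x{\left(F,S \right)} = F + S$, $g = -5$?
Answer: $203973$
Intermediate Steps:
$L = -1$ ($L = 4 - 5 = -1$)
$470 \cdot 434 + \left(x{\left(-5,-2 \right)} + 0 L\right) = 470 \cdot 434 + \left(\left(-5 - 2\right) + 0 \left(-1\right)\right) = 203980 + \left(-7 + 0\right) = 203980 - 7 = 203973$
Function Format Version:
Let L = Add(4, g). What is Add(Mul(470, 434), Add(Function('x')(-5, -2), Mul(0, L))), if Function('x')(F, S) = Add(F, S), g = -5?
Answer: 203973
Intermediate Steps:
L = -1 (L = Add(4, -5) = -1)
Add(Mul(470, 434), Add(Function('x')(-5, -2), Mul(0, L))) = Add(Mul(470, 434), Add(Add(-5, -2), Mul(0, -1))) = Add(203980, Add(-7, 0)) = Add(203980, -7) = 203973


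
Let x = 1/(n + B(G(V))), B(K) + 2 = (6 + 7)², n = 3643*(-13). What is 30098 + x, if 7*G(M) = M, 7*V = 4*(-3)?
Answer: 1420384815/47192 ≈ 30098.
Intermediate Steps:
n = -47359
V = -12/7 (V = (4*(-3))/7 = (⅐)*(-12) = -12/7 ≈ -1.7143)
G(M) = M/7
B(K) = 167 (B(K) = -2 + (6 + 7)² = -2 + 13² = -2 + 169 = 167)
x = -1/47192 (x = 1/(-47359 + 167) = 1/(-47192) = -1/47192 ≈ -2.1190e-5)
30098 + x = 30098 - 1/47192 = 1420384815/47192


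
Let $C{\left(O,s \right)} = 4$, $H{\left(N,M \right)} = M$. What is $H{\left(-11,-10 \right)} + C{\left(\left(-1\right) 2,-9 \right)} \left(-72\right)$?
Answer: $-298$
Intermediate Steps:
$H{\left(-11,-10 \right)} + C{\left(\left(-1\right) 2,-9 \right)} \left(-72\right) = -10 + 4 \left(-72\right) = -10 - 288 = -298$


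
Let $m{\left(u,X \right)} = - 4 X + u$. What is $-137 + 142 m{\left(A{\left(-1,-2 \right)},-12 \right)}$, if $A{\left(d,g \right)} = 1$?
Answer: $6821$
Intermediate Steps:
$m{\left(u,X \right)} = u - 4 X$
$-137 + 142 m{\left(A{\left(-1,-2 \right)},-12 \right)} = -137 + 142 \left(1 - -48\right) = -137 + 142 \left(1 + 48\right) = -137 + 142 \cdot 49 = -137 + 6958 = 6821$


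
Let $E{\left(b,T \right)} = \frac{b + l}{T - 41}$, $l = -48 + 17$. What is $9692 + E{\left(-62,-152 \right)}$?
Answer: $\frac{1870649}{193} \approx 9692.5$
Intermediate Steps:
$l = -31$
$E{\left(b,T \right)} = \frac{-31 + b}{-41 + T}$ ($E{\left(b,T \right)} = \frac{b - 31}{T - 41} = \frac{-31 + b}{-41 + T}$)
$9692 + E{\left(-62,-152 \right)} = 9692 + \frac{-31 - 62}{-41 - 152} = 9692 + \frac{1}{-193} \left(-93\right) = 9692 - - \frac{93}{193} = 9692 + \frac{93}{193} = \frac{1870649}{193}$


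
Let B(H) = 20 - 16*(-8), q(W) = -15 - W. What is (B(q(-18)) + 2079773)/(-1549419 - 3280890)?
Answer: -693307/1610103 ≈ -0.43060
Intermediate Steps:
B(H) = 148 (B(H) = 20 + 128 = 148)
(B(q(-18)) + 2079773)/(-1549419 - 3280890) = (148 + 2079773)/(-1549419 - 3280890) = 2079921/(-4830309) = 2079921*(-1/4830309) = -693307/1610103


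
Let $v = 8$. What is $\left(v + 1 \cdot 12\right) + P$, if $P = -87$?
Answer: $-67$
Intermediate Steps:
$\left(v + 1 \cdot 12\right) + P = \left(8 + 1 \cdot 12\right) - 87 = \left(8 + 12\right) - 87 = 20 - 87 = -67$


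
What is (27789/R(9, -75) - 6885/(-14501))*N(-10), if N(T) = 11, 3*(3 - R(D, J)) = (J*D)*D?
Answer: 89926309/576628 ≈ 155.95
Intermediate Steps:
R(D, J) = 3 - J*D²/3 (R(D, J) = 3 - J*D*D/3 = 3 - D*J*D/3 = 3 - J*D²/3)
(27789/R(9, -75) - 6885/(-14501))*N(-10) = (27789/(3 - ⅓*(-75)*9²) - 6885/(-14501))*11 = (27789/(3 - ⅓*(-75)*81) - 6885*(-1/14501))*11 = (27789/(3 + 2025) + 405/853)*11 = (27789/2028 + 405/853)*11 = (27789*(1/2028) + 405/853)*11 = (9263/676 + 405/853)*11 = (8175119/576628)*11 = 89926309/576628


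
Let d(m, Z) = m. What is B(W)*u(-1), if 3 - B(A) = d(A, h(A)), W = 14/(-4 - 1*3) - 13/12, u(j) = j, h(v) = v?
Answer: -73/12 ≈ -6.0833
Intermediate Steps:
W = -37/12 (W = 14/(-4 - 3) - 13*1/12 = 14/(-7) - 13/12 = 14*(-⅐) - 13/12 = -2 - 13/12 = -37/12 ≈ -3.0833)
B(A) = 3 - A
B(W)*u(-1) = (3 - 1*(-37/12))*(-1) = (3 + 37/12)*(-1) = (73/12)*(-1) = -73/12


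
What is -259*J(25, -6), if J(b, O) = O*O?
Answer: -9324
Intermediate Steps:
J(b, O) = O²
-259*J(25, -6) = -259*(-6)² = -259*36 = -9324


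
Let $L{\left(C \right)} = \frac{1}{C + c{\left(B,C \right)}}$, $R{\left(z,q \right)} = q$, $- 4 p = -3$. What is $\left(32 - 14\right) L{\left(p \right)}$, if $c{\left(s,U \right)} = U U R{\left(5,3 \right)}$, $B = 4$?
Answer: $\frac{96}{13} \approx 7.3846$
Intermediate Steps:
$p = \frac{3}{4}$ ($p = \left(- \frac{1}{4}\right) \left(-3\right) = \frac{3}{4} \approx 0.75$)
$c{\left(s,U \right)} = 3 U^{2}$ ($c{\left(s,U \right)} = U U 3 = U^{2} \cdot 3 = 3 U^{2}$)
$L{\left(C \right)} = \frac{1}{C + 3 C^{2}}$
$\left(32 - 14\right) L{\left(p \right)} = \left(32 - 14\right) \frac{1}{\frac{3}{4} \left(1 + 3 \cdot \frac{3}{4}\right)} = 18 \frac{4}{3 \left(1 + \frac{9}{4}\right)} = 18 \frac{4}{3 \cdot \frac{13}{4}} = 18 \cdot \frac{4}{3} \cdot \frac{4}{13} = 18 \cdot \frac{16}{39} = \frac{96}{13}$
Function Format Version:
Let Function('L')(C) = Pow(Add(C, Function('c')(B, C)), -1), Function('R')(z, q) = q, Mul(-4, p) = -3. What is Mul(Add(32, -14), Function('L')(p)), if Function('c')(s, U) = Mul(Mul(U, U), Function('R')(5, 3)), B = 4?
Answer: Rational(96, 13) ≈ 7.3846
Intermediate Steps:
p = Rational(3, 4) (p = Mul(Rational(-1, 4), -3) = Rational(3, 4) ≈ 0.75000)
Function('c')(s, U) = Mul(3, Pow(U, 2)) (Function('c')(s, U) = Mul(Mul(U, U), 3) = Mul(Pow(U, 2), 3) = Mul(3, Pow(U, 2)))
Function('L')(C) = Pow(Add(C, Mul(3, Pow(C, 2))), -1)
Mul(Add(32, -14), Function('L')(p)) = Mul(Add(32, -14), Mul(Pow(Rational(3, 4), -1), Pow(Add(1, Mul(3, Rational(3, 4))), -1))) = Mul(18, Mul(Rational(4, 3), Pow(Add(1, Rational(9, 4)), -1))) = Mul(18, Mul(Rational(4, 3), Pow(Rational(13, 4), -1))) = Mul(18, Mul(Rational(4, 3), Rational(4, 13))) = Mul(18, Rational(16, 39)) = Rational(96, 13)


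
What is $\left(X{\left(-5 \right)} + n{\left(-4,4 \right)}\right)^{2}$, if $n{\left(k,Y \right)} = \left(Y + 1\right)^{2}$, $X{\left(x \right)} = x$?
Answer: $400$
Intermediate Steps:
$n{\left(k,Y \right)} = \left(1 + Y\right)^{2}$
$\left(X{\left(-5 \right)} + n{\left(-4,4 \right)}\right)^{2} = \left(-5 + \left(1 + 4\right)^{2}\right)^{2} = \left(-5 + 5^{2}\right)^{2} = \left(-5 + 25\right)^{2} = 20^{2} = 400$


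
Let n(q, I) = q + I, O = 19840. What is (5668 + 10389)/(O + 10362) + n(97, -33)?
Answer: 1948985/30202 ≈ 64.532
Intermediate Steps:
n(q, I) = I + q
(5668 + 10389)/(O + 10362) + n(97, -33) = (5668 + 10389)/(19840 + 10362) + (-33 + 97) = 16057/30202 + 64 = 1948985/30202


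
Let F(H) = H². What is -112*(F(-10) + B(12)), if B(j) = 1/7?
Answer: -11216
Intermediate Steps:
B(j) = ⅐
-112*(F(-10) + B(12)) = -112*((-10)² + ⅐) = -112*(100 + ⅐) = -112*701/7 = -11216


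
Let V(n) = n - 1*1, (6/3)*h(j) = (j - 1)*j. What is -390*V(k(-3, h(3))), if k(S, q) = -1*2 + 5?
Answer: -780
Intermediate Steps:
h(j) = j*(-1 + j)/2 (h(j) = ((j - 1)*j)/2 = ((-1 + j)*j)/2 = (j*(-1 + j))/2 = j*(-1 + j)/2)
k(S, q) = 3 (k(S, q) = -2 + 5 = 3)
V(n) = -1 + n (V(n) = n - 1 = -1 + n)
-390*V(k(-3, h(3))) = -390*(-1 + 3) = -390*2 = -780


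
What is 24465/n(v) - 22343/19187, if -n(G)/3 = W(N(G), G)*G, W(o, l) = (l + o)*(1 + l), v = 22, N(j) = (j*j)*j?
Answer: -24157354769/20718199348 ≈ -1.1660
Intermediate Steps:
N(j) = j³ (N(j) = j²*j = j³)
W(o, l) = (1 + l)*(l + o)
n(G) = -3*G*(G + G² + G³ + G⁴) (n(G) = -3*(G + G³ + G² + G*G³)*G = -3*(G + G³ + G² + G⁴)*G = -3*(G + G² + G³ + G⁴)*G = -3*G*(G + G² + G³ + G⁴))
24465/n(v) - 22343/19187 = 24465/((-3*22²*(1 + 22 + 22² + 22³))) - 22343/19187 = 24465/((-3*484*(1 + 22 + 484 + 10648))) - 22343*1/19187 = 24465/((-3*484*11155)) - 22343/19187 = 24465/(-16197060) - 22343/19187 = 24465*(-1/16197060) - 22343/19187 = -1631/1079804 - 22343/19187 = -24157354769/20718199348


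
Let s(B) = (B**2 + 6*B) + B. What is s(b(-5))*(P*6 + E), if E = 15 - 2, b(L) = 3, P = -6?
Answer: -690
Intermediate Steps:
E = 13 (E = 15 - 1*2 = 15 - 2 = 13)
s(B) = B**2 + 7*B
s(b(-5))*(P*6 + E) = (3*(7 + 3))*(-6*6 + 13) = (3*10)*(-36 + 13) = 30*(-23) = -690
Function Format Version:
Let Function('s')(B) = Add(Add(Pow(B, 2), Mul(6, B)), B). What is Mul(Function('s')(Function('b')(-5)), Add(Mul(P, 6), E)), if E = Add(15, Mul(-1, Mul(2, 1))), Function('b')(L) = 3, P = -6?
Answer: -690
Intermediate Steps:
E = 13 (E = Add(15, Mul(-1, 2)) = Add(15, -2) = 13)
Function('s')(B) = Add(Pow(B, 2), Mul(7, B))
Mul(Function('s')(Function('b')(-5)), Add(Mul(P, 6), E)) = Mul(Mul(3, Add(7, 3)), Add(Mul(-6, 6), 13)) = Mul(Mul(3, 10), Add(-36, 13)) = Mul(30, -23) = -690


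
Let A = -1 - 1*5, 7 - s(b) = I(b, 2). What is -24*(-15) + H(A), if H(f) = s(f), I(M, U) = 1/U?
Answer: 733/2 ≈ 366.50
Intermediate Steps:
s(b) = 13/2 (s(b) = 7 - 1/2 = 13/2)
A = -6 (A = -1 - 5 = -6)
H(f) = 13/2
-24*(-15) + H(A) = -24*(-15) + 13/2 = 360 + 13/2 = 733/2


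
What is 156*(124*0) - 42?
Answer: -42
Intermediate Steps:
156*(124*0) - 42 = 156*0 - 42 = 0 - 42 = -42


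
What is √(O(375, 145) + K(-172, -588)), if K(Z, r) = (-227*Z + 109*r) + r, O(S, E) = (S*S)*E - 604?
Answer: 17*√70465 ≈ 4512.7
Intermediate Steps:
O(S, E) = -604 + E*S² (O(S, E) = S²*E - 604 = E*S² - 604 = -604 + E*S²)
K(Z, r) = -227*Z + 110*r
√(O(375, 145) + K(-172, -588)) = √((-604 + 145*375²) + (-227*(-172) + 110*(-588))) = √((-604 + 145*140625) + (39044 - 64680)) = √((-604 + 20390625) - 25636) = √(20390021 - 25636) = √20364385 = 17*√70465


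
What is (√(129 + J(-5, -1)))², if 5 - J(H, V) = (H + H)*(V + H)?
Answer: 74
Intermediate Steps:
J(H, V) = 5 - 2*H*(H + V) (J(H, V) = 5 - (H + H)*(V + H) = 5 - 2*H*(H + V))
(√(129 + J(-5, -1)))² = (√(129 + (5 - 2*(-5)² - 2*(-5)*(-1))))² = (√(129 + (5 - 2*25 - 10)))² = (√(129 + (5 - 50 - 10)))² = (√(129 - 55))² = (√74)² = 74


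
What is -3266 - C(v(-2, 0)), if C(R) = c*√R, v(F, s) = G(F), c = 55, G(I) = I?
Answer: -3266 - 55*I*√2 ≈ -3266.0 - 77.782*I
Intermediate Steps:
v(F, s) = F
C(R) = 55*√R
-3266 - C(v(-2, 0)) = -3266 - 55*√(-2) = -3266 - 55*I*√2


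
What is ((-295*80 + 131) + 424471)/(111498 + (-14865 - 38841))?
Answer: 28643/4128 ≈ 6.9387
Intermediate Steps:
((-295*80 + 131) + 424471)/(111498 + (-14865 - 38841)) = ((-23600 + 131) + 424471)/(111498 - 53706) = (-23469 + 424471)/57792 = 401002*(1/57792) = 28643/4128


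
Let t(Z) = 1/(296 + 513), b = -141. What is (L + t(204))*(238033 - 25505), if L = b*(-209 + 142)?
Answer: 1624271593472/809 ≈ 2.0078e+9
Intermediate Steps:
t(Z) = 1/809
L = 9447 (L = -141*(-209 + 142) = -141*(-67) = 9447)
(L + t(204))*(238033 - 25505) = (9447 + 1/809)*(238033 - 25505) = (7642624/809)*212528 = 1624271593472/809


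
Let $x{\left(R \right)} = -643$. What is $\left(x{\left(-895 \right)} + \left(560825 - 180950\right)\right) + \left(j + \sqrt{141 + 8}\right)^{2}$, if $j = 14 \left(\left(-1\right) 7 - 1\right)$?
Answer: $391925 - 224 \sqrt{149} \approx 3.8919 \cdot 10^{5}$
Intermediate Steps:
$j = -112$ ($j = 14 \left(-7 - 1\right) = 14 \left(-8\right) = -112$)
$\left(x{\left(-895 \right)} + \left(560825 - 180950\right)\right) + \left(j + \sqrt{141 + 8}\right)^{2} = \left(-643 + \left(560825 - 180950\right)\right) + \left(-112 + \sqrt{141 + 8}\right)^{2} = \left(-643 + \left(560825 - 180950\right)\right) + \left(-112 + \sqrt{149}\right)^{2} = \left(-643 + 379875\right) + \left(-112 + \sqrt{149}\right)^{2} = 379232 + \left(-112 + \sqrt{149}\right)^{2}$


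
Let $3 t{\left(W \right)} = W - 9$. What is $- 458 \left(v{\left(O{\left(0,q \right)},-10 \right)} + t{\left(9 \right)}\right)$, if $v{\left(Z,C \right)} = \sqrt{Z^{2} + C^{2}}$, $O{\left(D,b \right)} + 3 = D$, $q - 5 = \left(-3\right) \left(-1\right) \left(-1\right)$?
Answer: $- 458 \sqrt{109} \approx -4781.7$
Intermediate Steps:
$q = 2$ ($q = 5 + \left(-3\right) \left(-1\right) \left(-1\right) = 5 + 3 \left(-1\right) = 5 - 3 = 2$)
$t{\left(W \right)} = -3 + \frac{W}{3}$ ($t{\left(W \right)} = \frac{W - 9}{3} = \frac{-9 + W}{3} = -3 + \frac{W}{3}$)
$O{\left(D,b \right)} = -3 + D$
$v{\left(Z,C \right)} = \sqrt{C^{2} + Z^{2}}$
$- 458 \left(v{\left(O{\left(0,q \right)},-10 \right)} + t{\left(9 \right)}\right) = - 458 \left(\sqrt{\left(-10\right)^{2} + \left(-3 + 0\right)^{2}} + \left(-3 + \frac{1}{3} \cdot 9\right)\right) = - 458 \left(\sqrt{100 + \left(-3\right)^{2}} + \left(-3 + 3\right)\right) = - 458 \left(\sqrt{100 + 9} + 0\right) = - 458 \left(\sqrt{109} + 0\right) = - 458 \sqrt{109}$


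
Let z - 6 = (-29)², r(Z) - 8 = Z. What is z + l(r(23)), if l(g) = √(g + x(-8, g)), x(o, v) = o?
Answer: 847 + √23 ≈ 851.80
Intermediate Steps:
r(Z) = 8 + Z
l(g) = √(-8 + g) (l(g) = √(g - 8) = √(-8 + g))
z = 847 (z = 6 + (-29)² = 6 + 841 = 847)
z + l(r(23)) = 847 + √(-8 + (8 + 23)) = 847 + √(-8 + 31) = 847 + √23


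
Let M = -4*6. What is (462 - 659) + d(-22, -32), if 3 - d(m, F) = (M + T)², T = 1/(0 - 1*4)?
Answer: -12513/16 ≈ -782.06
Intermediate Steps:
T = -¼ (T = 1/(0 - 4) = 1/(-4) = -¼ ≈ -0.25000)
M = -24
d(m, F) = -9361/16 (d(m, F) = 3 - (-24 - ¼)² = 3 - (-97/4)² = 3 - 1*9409/16 = 3 - 9409/16 = -9361/16)
(462 - 659) + d(-22, -32) = (462 - 659) - 9361/16 = -197 - 9361/16 = -12513/16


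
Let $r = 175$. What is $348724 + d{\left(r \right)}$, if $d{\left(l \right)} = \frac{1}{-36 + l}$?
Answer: $\frac{48472637}{139} \approx 3.4872 \cdot 10^{5}$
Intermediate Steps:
$348724 + d{\left(r \right)} = 348724 + \frac{1}{-36 + 175} = 348724 + \frac{1}{139} = \frac{48472637}{139}$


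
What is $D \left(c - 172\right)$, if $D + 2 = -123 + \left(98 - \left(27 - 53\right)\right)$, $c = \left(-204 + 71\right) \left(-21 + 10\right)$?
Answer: $-1291$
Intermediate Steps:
$c = 1463$ ($c = \left(-133\right) \left(-11\right) = 1463$)
$D = -1$ ($D = -2 + \left(-123 + \left(98 - \left(27 - 53\right)\right)\right) = -2 + \left(-123 + \left(98 - -26\right)\right) = -2 + \left(-123 + \left(98 + 26\right)\right) = -2 + \left(-123 + 124\right) = -2 + 1 = -1$)
$D \left(c - 172\right) = - (1463 - 172) = \left(-1\right) 1291 = -1291$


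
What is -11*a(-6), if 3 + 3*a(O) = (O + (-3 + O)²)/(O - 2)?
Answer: 363/8 ≈ 45.375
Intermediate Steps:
a(O) = -1 + (O + (-3 + O)²)/(3*(-2 + O)) (a(O) = -1 + ((O + (-3 + O)²)/(O - 2))/3 = -1 + ((O + (-3 + O)²)/(-2 + O))/3 = -1 + (O + (-3 + O)²)/(3*(-2 + O)))
-11*a(-6) = -11*(15 + (-6)² - 8*(-6))/(3*(-2 - 6)) = -11*(15 + 36 + 48)/(3*(-8)) = -11*(-1)*99/(3*8) = -11*(-33/8) = 363/8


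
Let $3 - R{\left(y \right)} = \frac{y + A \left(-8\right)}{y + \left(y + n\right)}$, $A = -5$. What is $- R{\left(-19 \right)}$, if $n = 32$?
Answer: $- \frac{13}{2} \approx -6.5$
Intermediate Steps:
$R{\left(y \right)} = 3 - \frac{40 + y}{32 + 2 y}$ ($R{\left(y \right)} = 3 - \frac{y - -40}{y + \left(y + 32\right)} = 3 - \frac{y + 40}{y + \left(32 + y\right)} = 3 - \frac{40 + y}{32 + 2 y}$)
$- R{\left(-19 \right)} = - \frac{56 + 5 \left(-19\right)}{2 \left(16 - 19\right)} = - \frac{56 - 95}{2 \left(-3\right)} = - \frac{\left(-1\right) \left(-39\right)}{2 \cdot 3} = \left(-1\right) \frac{13}{2} = - \frac{13}{2}$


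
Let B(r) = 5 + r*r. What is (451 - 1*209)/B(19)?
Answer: 121/183 ≈ 0.66120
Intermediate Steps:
B(r) = 5 + r²
(451 - 1*209)/B(19) = (451 - 1*209)/(5 + 19²) = (451 - 209)/(5 + 361) = 242/366 = 242*(1/366) = 121/183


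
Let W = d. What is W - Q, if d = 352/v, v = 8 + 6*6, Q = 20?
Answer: -12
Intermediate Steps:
v = 44 (v = 8 + 36 = 44)
d = 8 (d = 352/44 = 352*(1/44) = 8)
W = 8
W - Q = 8 - 1*20 = 8 - 20 = -12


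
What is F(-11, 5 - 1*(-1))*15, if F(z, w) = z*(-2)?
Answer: 330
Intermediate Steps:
F(z, w) = -2*z
F(-11, 5 - 1*(-1))*15 = -2*(-11)*15 = 22*15 = 330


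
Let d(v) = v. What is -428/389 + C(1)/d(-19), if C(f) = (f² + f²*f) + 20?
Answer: -16690/7391 ≈ -2.2582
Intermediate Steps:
C(f) = 20 + f² + f³ (C(f) = (f² + f³) + 20 = 20 + f² + f³)
-428/389 + C(1)/d(-19) = -428/389 + (20 + 1² + 1³)/(-19) = -428*1/389 + (20 + 1 + 1)*(-1/19) = -428/389 + 22*(-1/19) = -428/389 - 22/19 = -16690/7391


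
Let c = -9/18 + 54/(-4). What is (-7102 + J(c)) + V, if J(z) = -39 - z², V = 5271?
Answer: -2066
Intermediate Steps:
c = -14 (c = -9*1/18 + 54*(-¼) = -½ - 27/2 = -14)
(-7102 + J(c)) + V = (-7102 + (-39 - 1*(-14)²)) + 5271 = (-7102 + (-39 - 1*196)) + 5271 = (-7102 + (-39 - 196)) + 5271 = (-7102 - 235) + 5271 = -7337 + 5271 = -2066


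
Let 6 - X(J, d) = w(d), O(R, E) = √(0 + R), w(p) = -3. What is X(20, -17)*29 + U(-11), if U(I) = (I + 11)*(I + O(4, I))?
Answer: 261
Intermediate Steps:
O(R, E) = √R
X(J, d) = 9 (X(J, d) = 6 - 1*(-3) = 6 + 3 = 9)
U(I) = (2 + I)*(11 + I) (U(I) = (I + 11)*(I + √4) = (11 + I)*(I + 2) = (11 + I)*(2 + I) = (2 + I)*(11 + I))
X(20, -17)*29 + U(-11) = 9*29 + (22 + (-11)² + 13*(-11)) = 261 + (22 + 121 - 143) = 261 + 0 = 261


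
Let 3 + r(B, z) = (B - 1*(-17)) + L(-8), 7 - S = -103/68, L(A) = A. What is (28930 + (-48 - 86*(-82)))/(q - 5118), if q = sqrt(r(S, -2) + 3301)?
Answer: -12505894416/1780961377 - 71868*sqrt(3832735)/1780961377 ≈ -7.1010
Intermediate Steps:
S = 579/68 (S = 7 - (-103)/68 = 7 - 1*(-103/68) = 7 + 103/68 = 579/68 ≈ 8.5147)
r(B, z) = 6 + B (r(B, z) = -3 + ((B - 1*(-17)) - 8) = -3 + ((B + 17) - 8) = -3 + ((17 + B) - 8) = -3 + (9 + B) = 6 + B)
q = sqrt(3832735)/34 (q = sqrt((6 + 579/68) + 3301) = sqrt(987/68 + 3301) = sqrt(225455/68) = sqrt(3832735)/34 ≈ 57.581)
(28930 + (-48 - 86*(-82)))/(q - 5118) = (28930 + (-48 - 86*(-82)))/(sqrt(3832735)/34 - 5118) = (28930 + (-48 + 7052))/(-5118 + sqrt(3832735)/34) = (28930 + 7004)/(-5118 + sqrt(3832735)/34) = 35934/(-5118 + sqrt(3832735)/34)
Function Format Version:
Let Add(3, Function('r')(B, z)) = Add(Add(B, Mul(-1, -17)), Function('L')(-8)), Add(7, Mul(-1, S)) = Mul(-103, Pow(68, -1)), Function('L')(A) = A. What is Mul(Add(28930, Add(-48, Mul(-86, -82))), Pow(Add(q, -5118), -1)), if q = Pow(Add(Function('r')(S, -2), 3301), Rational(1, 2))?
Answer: Add(Rational(-12505894416, 1780961377), Mul(Rational(-71868, 1780961377), Pow(3832735, Rational(1, 2)))) ≈ -7.1010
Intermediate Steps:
S = Rational(579, 68) (S = Add(7, Mul(-1, Mul(-103, Pow(68, -1)))) = Add(7, Mul(-1, Mul(-103, Rational(1, 68)))) = Add(7, Mul(-1, Rational(-103, 68))) = Add(7, Rational(103, 68)) = Rational(579, 68) ≈ 8.5147)
Function('r')(B, z) = Add(6, B) (Function('r')(B, z) = Add(-3, Add(Add(B, Mul(-1, -17)), -8)) = Add(-3, Add(Add(B, 17), -8)) = Add(-3, Add(Add(17, B), -8)) = Add(-3, Add(9, B)) = Add(6, B))
q = Mul(Rational(1, 34), Pow(3832735, Rational(1, 2))) (q = Pow(Add(Add(6, Rational(579, 68)), 3301), Rational(1, 2)) = Pow(Add(Rational(987, 68), 3301), Rational(1, 2)) = Pow(Rational(225455, 68), Rational(1, 2)) = Mul(Rational(1, 34), Pow(3832735, Rational(1, 2))) ≈ 57.581)
Mul(Add(28930, Add(-48, Mul(-86, -82))), Pow(Add(q, -5118), -1)) = Mul(Add(28930, Add(-48, Mul(-86, -82))), Pow(Add(Mul(Rational(1, 34), Pow(3832735, Rational(1, 2))), -5118), -1)) = Mul(Add(28930, Add(-48, 7052)), Pow(Add(-5118, Mul(Rational(1, 34), Pow(3832735, Rational(1, 2)))), -1)) = Mul(Add(28930, 7004), Pow(Add(-5118, Mul(Rational(1, 34), Pow(3832735, Rational(1, 2)))), -1)) = Mul(35934, Pow(Add(-5118, Mul(Rational(1, 34), Pow(3832735, Rational(1, 2)))), -1))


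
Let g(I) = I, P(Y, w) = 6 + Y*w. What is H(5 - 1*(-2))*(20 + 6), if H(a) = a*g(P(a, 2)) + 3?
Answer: 3718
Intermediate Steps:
H(a) = 3 + a*(6 + 2*a) (H(a) = a*(6 + a*2) + 3 = a*(6 + 2*a) + 3 = 3 + a*(6 + 2*a))
H(5 - 1*(-2))*(20 + 6) = (3 + 2*(5 - 1*(-2))*(3 + (5 - 1*(-2))))*(20 + 6) = (3 + 2*(5 + 2)*(3 + (5 + 2)))*26 = (3 + 2*7*(3 + 7))*26 = (3 + 2*7*10)*26 = (3 + 140)*26 = 143*26 = 3718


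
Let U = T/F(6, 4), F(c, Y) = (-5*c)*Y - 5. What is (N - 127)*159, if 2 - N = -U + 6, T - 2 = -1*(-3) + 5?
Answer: -521043/25 ≈ -20842.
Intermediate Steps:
F(c, Y) = -5 - 5*Y*c (F(c, Y) = -5*Y*c - 5 = -5 - 5*Y*c)
T = 10 (T = 2 + (-1*(-3) + 5) = 2 + (3 + 5) = 2 + 8 = 10)
U = -2/25 (U = 10/(-5 - 5*4*6) = 10/(-5 - 120) = 10/(-125) = 10*(-1/125) = -2/25 ≈ -0.080000)
N = -102/25 (N = 2 - (-1*(-2/25) + 6) = 2 - (2/25 + 6) = 2 - 1*152/25 = 2 - 152/25 = -102/25 ≈ -4.0800)
(N - 127)*159 = (-102/25 - 127)*159 = -3277/25*159 = -521043/25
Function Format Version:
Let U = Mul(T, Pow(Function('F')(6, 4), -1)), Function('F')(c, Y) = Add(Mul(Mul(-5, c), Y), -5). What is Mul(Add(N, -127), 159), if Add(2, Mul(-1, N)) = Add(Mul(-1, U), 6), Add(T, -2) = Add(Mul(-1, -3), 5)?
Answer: Rational(-521043, 25) ≈ -20842.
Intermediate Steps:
Function('F')(c, Y) = Add(-5, Mul(-5, Y, c)) (Function('F')(c, Y) = Add(Mul(-5, Y, c), -5) = Add(-5, Mul(-5, Y, c)))
T = 10 (T = Add(2, Add(Mul(-1, -3), 5)) = Add(2, Add(3, 5)) = Add(2, 8) = 10)
U = Rational(-2, 25) (U = Mul(10, Pow(Add(-5, Mul(-5, 4, 6)), -1)) = Mul(10, Pow(Add(-5, -120), -1)) = Mul(10, Pow(-125, -1)) = Mul(10, Rational(-1, 125)) = Rational(-2, 25) ≈ -0.080000)
N = Rational(-102, 25) (N = Add(2, Mul(-1, Add(Mul(-1, Rational(-2, 25)), 6))) = Add(2, Mul(-1, Add(Rational(2, 25), 6))) = Add(2, Mul(-1, Rational(152, 25))) = Add(2, Rational(-152, 25)) = Rational(-102, 25) ≈ -4.0800)
Mul(Add(N, -127), 159) = Mul(Add(Rational(-102, 25), -127), 159) = Mul(Rational(-3277, 25), 159) = Rational(-521043, 25)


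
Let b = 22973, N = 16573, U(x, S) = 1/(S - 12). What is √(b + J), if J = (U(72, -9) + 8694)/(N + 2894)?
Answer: 2*√241836423938/6489 ≈ 151.57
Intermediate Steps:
U(x, S) = 1/(-12 + S)
J = 182573/408807 (J = (1/(-12 - 9) + 8694)/(16573 + 2894) = (1/(-21) + 8694)/19467 = (-1/21 + 8694)*(1/19467) = (182573/21)*(1/19467) = 182573/408807 ≈ 0.44660)
√(b + J) = √(22973 + 182573/408807) = √(9391705784/408807) = 2*√241836423938/6489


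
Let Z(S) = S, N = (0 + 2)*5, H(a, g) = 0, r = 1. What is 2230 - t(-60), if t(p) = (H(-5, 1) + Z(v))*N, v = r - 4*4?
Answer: 2380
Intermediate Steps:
v = -15 (v = 1 - 4*4 = 1 - 16 = -15)
N = 10 (N = 2*5 = 10)
t(p) = -150 (t(p) = (0 - 15)*10 = -15*10 = -150)
2230 - t(-60) = 2230 - 1*(-150) = 2230 + 150 = 2380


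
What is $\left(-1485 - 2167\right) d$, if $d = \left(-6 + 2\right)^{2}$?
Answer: $-58432$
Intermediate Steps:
$d = 16$ ($d = \left(-4\right)^{2} = 16$)
$\left(-1485 - 2167\right) d = \left(-1485 - 2167\right) 16 = \left(-3652\right) 16 = -58432$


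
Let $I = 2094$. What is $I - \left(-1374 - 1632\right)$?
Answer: $5100$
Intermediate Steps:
$I - \left(-1374 - 1632\right) = 2094 - \left(-1374 - 1632\right) = 2094 - -3006 = 2094 + 3006 = 5100$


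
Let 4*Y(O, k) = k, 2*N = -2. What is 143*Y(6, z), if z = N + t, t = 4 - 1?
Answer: 143/2 ≈ 71.500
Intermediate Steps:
N = -1 (N = (½)*(-2) = -1)
t = 3
z = 2 (z = -1 + 3 = 2)
Y(O, k) = k/4
143*Y(6, z) = 143*((¼)*2) = 143*(½) = 143/2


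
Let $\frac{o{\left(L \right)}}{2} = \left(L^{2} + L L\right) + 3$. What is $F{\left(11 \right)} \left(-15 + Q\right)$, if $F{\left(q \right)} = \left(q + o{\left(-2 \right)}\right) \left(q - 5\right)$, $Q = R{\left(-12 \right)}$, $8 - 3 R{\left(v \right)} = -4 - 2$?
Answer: $-2046$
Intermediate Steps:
$R{\left(v \right)} = \frac{14}{3}$ ($R{\left(v \right)} = \frac{8}{3} - \frac{-4 - 2}{3} = \frac{8}{3} - -2 = \frac{8}{3} + 2 = \frac{14}{3}$)
$Q = \frac{14}{3} \approx 4.6667$
$o{\left(L \right)} = 6 + 4 L^{2}$ ($o{\left(L \right)} = 2 \left(\left(L^{2} + L L\right) + 3\right) = 2 \left(\left(L^{2} + L^{2}\right) + 3\right) = 2 \left(2 L^{2} + 3\right) = 2 \left(3 + 2 L^{2}\right) = 6 + 4 L^{2}$)
$F{\left(q \right)} = \left(-5 + q\right) \left(22 + q\right)$ ($F{\left(q \right)} = \left(q + \left(6 + 4 \left(-2\right)^{2}\right)\right) \left(q - 5\right) = \left(q + \left(6 + 4 \cdot 4\right)\right) \left(-5 + q\right) = \left(q + \left(6 + 16\right)\right) \left(-5 + q\right) = \left(q + 22\right) \left(-5 + q\right) = \left(22 + q\right) \left(-5 + q\right) = \left(-5 + q\right) \left(22 + q\right)$)
$F{\left(11 \right)} \left(-15 + Q\right) = \left(-110 + 11^{2} + 17 \cdot 11\right) \left(-15 + \frac{14}{3}\right) = \left(-110 + 121 + 187\right) \left(- \frac{31}{3}\right) = 198 \left(- \frac{31}{3}\right) = -2046$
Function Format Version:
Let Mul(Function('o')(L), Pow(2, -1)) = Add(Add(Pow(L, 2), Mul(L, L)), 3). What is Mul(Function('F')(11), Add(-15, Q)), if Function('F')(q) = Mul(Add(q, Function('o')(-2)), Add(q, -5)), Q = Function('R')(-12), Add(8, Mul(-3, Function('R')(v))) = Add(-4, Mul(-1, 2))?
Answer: -2046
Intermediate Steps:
Function('R')(v) = Rational(14, 3) (Function('R')(v) = Add(Rational(8, 3), Mul(Rational(-1, 3), Add(-4, Mul(-1, 2)))) = Add(Rational(8, 3), Mul(Rational(-1, 3), Add(-4, -2))) = Add(Rational(8, 3), Mul(Rational(-1, 3), -6)) = Add(Rational(8, 3), 2) = Rational(14, 3))
Q = Rational(14, 3) ≈ 4.6667
Function('o')(L) = Add(6, Mul(4, Pow(L, 2))) (Function('o')(L) = Mul(2, Add(Add(Pow(L, 2), Mul(L, L)), 3)) = Mul(2, Add(Add(Pow(L, 2), Pow(L, 2)), 3)) = Mul(2, Add(Mul(2, Pow(L, 2)), 3)) = Mul(2, Add(3, Mul(2, Pow(L, 2)))) = Add(6, Mul(4, Pow(L, 2))))
Function('F')(q) = Mul(Add(-5, q), Add(22, q)) (Function('F')(q) = Mul(Add(q, Add(6, Mul(4, Pow(-2, 2)))), Add(q, -5)) = Mul(Add(q, Add(6, Mul(4, 4))), Add(-5, q)) = Mul(Add(q, Add(6, 16)), Add(-5, q)) = Mul(Add(q, 22), Add(-5, q)) = Mul(Add(22, q), Add(-5, q)) = Mul(Add(-5, q), Add(22, q)))
Mul(Function('F')(11), Add(-15, Q)) = Mul(Add(-110, Pow(11, 2), Mul(17, 11)), Add(-15, Rational(14, 3))) = Mul(Add(-110, 121, 187), Rational(-31, 3)) = Mul(198, Rational(-31, 3)) = -2046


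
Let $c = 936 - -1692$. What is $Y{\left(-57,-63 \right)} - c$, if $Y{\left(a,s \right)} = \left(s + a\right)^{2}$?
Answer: $11772$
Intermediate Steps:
$c = 2628$ ($c = 936 + 1692 = 2628$)
$Y{\left(a,s \right)} = \left(a + s\right)^{2}$
$Y{\left(-57,-63 \right)} - c = \left(-57 - 63\right)^{2} - 2628 = \left(-120\right)^{2} - 2628 = 14400 - 2628 = 11772$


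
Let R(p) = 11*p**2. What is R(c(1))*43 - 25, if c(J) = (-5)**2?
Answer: 295600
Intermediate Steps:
c(J) = 25
R(c(1))*43 - 25 = (11*25**2)*43 - 25 = (11*625)*43 - 25 = 6875*43 - 25 = 295625 - 25 = 295600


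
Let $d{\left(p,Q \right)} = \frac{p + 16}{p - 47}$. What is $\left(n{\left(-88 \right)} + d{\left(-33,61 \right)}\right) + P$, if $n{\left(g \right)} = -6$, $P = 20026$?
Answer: $\frac{1601617}{80} \approx 20020.0$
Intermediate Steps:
$d{\left(p,Q \right)} = \frac{16 + p}{-47 + p}$
$\left(n{\left(-88 \right)} + d{\left(-33,61 \right)}\right) + P = \left(-6 + \frac{16 - 33}{-47 - 33}\right) + 20026 = \left(-6 + \frac{1}{-80} \left(-17\right)\right) + 20026 = \left(-6 - - \frac{17}{80}\right) + 20026 = \left(-6 + \frac{17}{80}\right) + 20026 = - \frac{463}{80} + 20026 = \frac{1601617}{80}$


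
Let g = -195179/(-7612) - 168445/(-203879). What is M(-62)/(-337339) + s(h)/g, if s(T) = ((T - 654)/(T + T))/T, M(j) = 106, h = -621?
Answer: -670937775280624292/1781177320135778256873 ≈ -0.00037668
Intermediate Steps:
g = 41075102681/1551926948 (g = -195179*(-1/7612) - 168445*(-1/203879) = 195179/7612 + 168445/203879 = 41075102681/1551926948 ≈ 26.467)
s(T) = (-654 + T)/(2*T²) (s(T) = ((-654 + T)/((2*T)))/T = ((-654 + T)*(1/(2*T)))/T = ((-654 + T)/(2*T))/T = (-654 + T)/(2*T²))
M(-62)/(-337339) + s(h)/g = 106/(-337339) + ((½)*(-654 - 621)/(-621)²)/(41075102681/1551926948) = 106*(-1/337339) + ((½)*(1/385641)*(-1275))*(1551926948/41075102681) = -106/337339 - 425/257094*1551926948/41075102681 = -106/337339 - 329784476450/5280081224334507 = -670937775280624292/1781177320135778256873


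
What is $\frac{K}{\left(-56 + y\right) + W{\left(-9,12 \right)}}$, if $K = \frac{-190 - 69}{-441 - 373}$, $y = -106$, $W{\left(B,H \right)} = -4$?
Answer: $- \frac{7}{3652} \approx -0.0019168$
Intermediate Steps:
$K = \frac{7}{22}$ ($K = - \frac{259}{-814} = \left(-259\right) \left(- \frac{1}{814}\right) = \frac{7}{22} \approx 0.31818$)
$\frac{K}{\left(-56 + y\right) + W{\left(-9,12 \right)}} = \frac{7}{22 \left(\left(-56 - 106\right) - 4\right)} = \frac{7}{22 \left(-162 - 4\right)} = \frac{7}{22 \left(-166\right)} = \frac{7}{22} \left(- \frac{1}{166}\right) = - \frac{7}{3652}$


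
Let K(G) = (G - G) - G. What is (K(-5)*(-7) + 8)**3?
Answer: -19683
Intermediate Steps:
K(G) = -G (K(G) = 0 - G = -G)
(K(-5)*(-7) + 8)**3 = (-1*(-5)*(-7) + 8)**3 = (5*(-7) + 8)**3 = (-35 + 8)**3 = (-27)**3 = -19683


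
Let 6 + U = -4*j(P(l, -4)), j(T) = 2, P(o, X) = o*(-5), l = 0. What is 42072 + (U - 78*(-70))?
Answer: 47518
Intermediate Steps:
P(o, X) = -5*o
U = -14 (U = -6 - 4*2 = -6 - 8 = -14)
42072 + (U - 78*(-70)) = 42072 + (-14 - 78*(-70)) = 42072 + (-14 + 5460) = 42072 + 5446 = 47518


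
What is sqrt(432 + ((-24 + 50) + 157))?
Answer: sqrt(615) ≈ 24.799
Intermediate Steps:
sqrt(432 + ((-24 + 50) + 157)) = sqrt(432 + (26 + 157)) = sqrt(432 + 183) = sqrt(615)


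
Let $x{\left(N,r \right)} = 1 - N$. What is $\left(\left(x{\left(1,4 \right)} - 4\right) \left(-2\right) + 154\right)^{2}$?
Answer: $26244$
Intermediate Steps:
$\left(\left(x{\left(1,4 \right)} - 4\right) \left(-2\right) + 154\right)^{2} = \left(\left(\left(1 - 1\right) - 4\right) \left(-2\right) + 154\right)^{2} = \left(\left(0 - 4\right) \left(-2\right) + 154\right)^{2} = \left(\left(-4\right) \left(-2\right) + 154\right)^{2} = \left(8 + 154\right)^{2} = 162^{2} = 26244$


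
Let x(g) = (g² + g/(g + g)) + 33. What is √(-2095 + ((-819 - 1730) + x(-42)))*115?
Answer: 115*I*√11386/2 ≈ 6135.5*I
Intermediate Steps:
x(g) = 67/2 + g² (x(g) = (g² + g/((2*g))) + 33 = (g² + (1/(2*g))*g) + 33 = (g² + ½) + 33 = (½ + g²) + 33 = 67/2 + g²)
√(-2095 + ((-819 - 1730) + x(-42)))*115 = √(-2095 + ((-819 - 1730) + (67/2 + (-42)²)))*115 = √(-2095 + (-2549 + (67/2 + 1764)))*115 = √(-2095 + (-2549 + 3595/2))*115 = √(-2095 - 1503/2)*115 = √(-5693/2)*115 = (I*√11386/2)*115 = 115*I*√11386/2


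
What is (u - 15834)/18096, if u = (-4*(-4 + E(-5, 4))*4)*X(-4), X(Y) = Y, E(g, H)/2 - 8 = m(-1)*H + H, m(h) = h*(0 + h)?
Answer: -7021/9048 ≈ -0.77597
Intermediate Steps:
m(h) = h**2 (m(h) = h*h = h**2)
E(g, H) = 16 + 4*H (E(g, H) = 16 + 2*((-1)**2*H + H) = 16 + 2*(1*H + H) = 16 + 2*(H + H) = 16 + 2*(2*H) = 16 + 4*H)
u = 1792 (u = -4*(-4 + (16 + 4*4))*4*(-4) = -4*(-4 + (16 + 16))*4*(-4) = -4*(-4 + 32)*4*(-4) = -112*4*(-4) = -4*112*(-4) = -448*(-4) = 1792)
(u - 15834)/18096 = (1792 - 15834)/18096 = -14042*1/18096 = -7021/9048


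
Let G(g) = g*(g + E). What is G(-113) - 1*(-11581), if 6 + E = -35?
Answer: 28983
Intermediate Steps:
E = -41 (E = -6 - 35 = -41)
G(g) = g*(-41 + g) (G(g) = g*(g - 41) = g*(-41 + g))
G(-113) - 1*(-11581) = -113*(-41 - 113) - 1*(-11581) = -113*(-154) + 11581 = 17402 + 11581 = 28983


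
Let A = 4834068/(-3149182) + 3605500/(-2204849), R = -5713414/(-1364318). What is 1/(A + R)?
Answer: 8194725062653729/8337812035734171 ≈ 0.98284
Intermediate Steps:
R = 2856707/682159 (R = -5713414*(-1/1364318) = 2856707/682159 ≈ 4.1877)
A = -647434285198/204219728927 (A = 4834068*(-1/3149182) + 3605500*(-1/2204849) = -2417034/1574591 - 3605500/2204849 = -647434285198/204219728927 ≈ -3.1703)
1/(A + R) = 1/(-647434285198/204219728927 + 2856707/682159) = 1/(8337812035734171/8194725062653729) = 8194725062653729/8337812035734171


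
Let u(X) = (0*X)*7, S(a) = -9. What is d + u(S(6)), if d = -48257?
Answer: -48257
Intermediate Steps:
u(X) = 0 (u(X) = 0*7 = 0)
d + u(S(6)) = -48257 + 0 = -48257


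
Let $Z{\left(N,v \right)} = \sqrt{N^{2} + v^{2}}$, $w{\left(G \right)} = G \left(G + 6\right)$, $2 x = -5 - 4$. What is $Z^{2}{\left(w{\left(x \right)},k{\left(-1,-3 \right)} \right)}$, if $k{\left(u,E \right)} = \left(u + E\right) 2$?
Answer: $\frac{1753}{16} \approx 109.56$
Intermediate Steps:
$k{\left(u,E \right)} = 2 E + 2 u$ ($k{\left(u,E \right)} = \left(E + u\right) 2 = 2 E + 2 u$)
$x = - \frac{9}{2}$ ($x = \frac{-5 - 4}{2} = \frac{1}{2} \left(-9\right) = - \frac{9}{2} \approx -4.5$)
$w{\left(G \right)} = G \left(6 + G\right)$
$Z^{2}{\left(w{\left(x \right)},k{\left(-1,-3 \right)} \right)} = \left(\sqrt{\left(- \frac{9 \left(6 - \frac{9}{2}\right)}{2}\right)^{2} + \left(2 \left(-3\right) + 2 \left(-1\right)\right)^{2}}\right)^{2} = \left(\sqrt{\left(\left(- \frac{9}{2}\right) \frac{3}{2}\right)^{2} + \left(-6 - 2\right)^{2}}\right)^{2} = \left(\sqrt{\left(- \frac{27}{4}\right)^{2} + \left(-8\right)^{2}}\right)^{2} = \left(\sqrt{\frac{729}{16} + 64}\right)^{2} = \left(\sqrt{\frac{1753}{16}}\right)^{2} = \left(\frac{\sqrt{1753}}{4}\right)^{2} = \frac{1753}{16}$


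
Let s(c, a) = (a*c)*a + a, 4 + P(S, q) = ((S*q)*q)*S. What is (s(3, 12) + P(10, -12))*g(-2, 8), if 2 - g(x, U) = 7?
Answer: -74200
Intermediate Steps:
g(x, U) = -5 (g(x, U) = 2 - 1*7 = 2 - 7 = -5)
P(S, q) = -4 + S**2*q**2 (P(S, q) = -4 + ((S*q)*q)*S = -4 + (S*q**2)*S = -4 + S**2*q**2)
s(c, a) = a + c*a**2 (s(c, a) = c*a**2 + a = a + c*a**2)
(s(3, 12) + P(10, -12))*g(-2, 8) = (12*(1 + 12*3) + (-4 + 10**2*(-12)**2))*(-5) = (12*(1 + 36) + (-4 + 100*144))*(-5) = (12*37 + (-4 + 14400))*(-5) = (444 + 14396)*(-5) = 14840*(-5) = -74200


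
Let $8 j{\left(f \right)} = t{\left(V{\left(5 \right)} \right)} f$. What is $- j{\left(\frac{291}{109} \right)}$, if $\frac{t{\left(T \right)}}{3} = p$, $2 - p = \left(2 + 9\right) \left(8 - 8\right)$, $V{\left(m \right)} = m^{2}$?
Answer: $- \frac{873}{436} \approx -2.0023$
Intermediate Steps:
$p = 2$ ($p = 2 - \left(2 + 9\right) \left(8 - 8\right) = 2 - 11 \cdot 0 = 2 - 0 = 2 + 0 = 2$)
$t{\left(T \right)} = 6$ ($t{\left(T \right)} = 3 \cdot 2 = 6$)
$j{\left(f \right)} = \frac{3 f}{4}$ ($j{\left(f \right)} = \frac{6 f}{8} = \frac{3 f}{4}$)
$- j{\left(\frac{291}{109} \right)} = - \frac{3 \cdot \frac{291}{109}}{4} = - \frac{3 \cdot 291 \cdot \frac{1}{109}}{4} = - \frac{3 \cdot 291}{4 \cdot 109} = \left(-1\right) \frac{873}{436} = - \frac{873}{436}$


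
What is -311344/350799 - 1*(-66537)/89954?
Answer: -4665525113/31555773246 ≈ -0.14785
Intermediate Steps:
-311344/350799 - 1*(-66537)/89954 = -311344*1/350799 + 66537*(1/89954) = -311344/350799 + 66537/89954 = -4665525113/31555773246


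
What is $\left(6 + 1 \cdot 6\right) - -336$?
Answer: $348$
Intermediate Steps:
$\left(6 + 1 \cdot 6\right) - -336 = \left(6 + 6\right) + 336 = 12 + 336 = 348$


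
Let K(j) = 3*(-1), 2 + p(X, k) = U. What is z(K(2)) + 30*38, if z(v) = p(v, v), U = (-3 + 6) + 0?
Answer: 1141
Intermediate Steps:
U = 3 (U = 3 + 0 = 3)
p(X, k) = 1 (p(X, k) = -2 + 3 = 1)
K(j) = -3
z(v) = 1
z(K(2)) + 30*38 = 1 + 30*38 = 1 + 1140 = 1141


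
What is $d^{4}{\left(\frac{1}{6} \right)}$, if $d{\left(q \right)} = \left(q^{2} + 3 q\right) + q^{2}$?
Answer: $\frac{625}{6561} \approx 0.09526$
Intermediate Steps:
$d{\left(q \right)} = 2 q^{2} + 3 q$
$d^{4}{\left(\frac{1}{6} \right)} = \left(\frac{3 + \frac{2}{6}}{6}\right)^{4} = \left(\frac{3 + 2 \cdot \frac{1}{6}}{6}\right)^{4} = \left(\frac{3 + \frac{1}{3}}{6}\right)^{4} = \left(\frac{1}{6} \cdot \frac{10}{3}\right)^{4} = \left(\frac{5}{9}\right)^{4} = \frac{625}{6561}$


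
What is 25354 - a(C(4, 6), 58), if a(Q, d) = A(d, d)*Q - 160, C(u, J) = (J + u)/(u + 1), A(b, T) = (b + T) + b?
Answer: 25166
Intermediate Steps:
A(b, T) = T + 2*b (A(b, T) = (T + b) + b = T + 2*b)
C(u, J) = (J + u)/(1 + u)
a(Q, d) = -160 + 3*Q*d (a(Q, d) = (d + 2*d)*Q - 160 = (3*d)*Q - 160 = 3*Q*d - 160 = -160 + 3*Q*d)
25354 - a(C(4, 6), 58) = 25354 - (-160 + 3*((6 + 4)/(1 + 4))*58) = 25354 - (-160 + 3*(10/5)*58) = 25354 - (-160 + 3*((⅕)*10)*58) = 25354 - (-160 + 3*2*58) = 25354 - (-160 + 348) = 25354 - 1*188 = 25354 - 188 = 25166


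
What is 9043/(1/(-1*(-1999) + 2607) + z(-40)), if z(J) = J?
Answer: -41652058/184239 ≈ -226.08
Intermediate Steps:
9043/(1/(-1*(-1999) + 2607) + z(-40)) = 9043/(1/(-1*(-1999) + 2607) - 40) = 9043/(1/(1999 + 2607) - 40) = 9043/(1/4606 - 40) = 9043/(-184239/4606) = 9043*(-4606/184239) = -41652058/184239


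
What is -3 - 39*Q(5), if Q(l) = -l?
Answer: 192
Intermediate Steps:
-3 - 39*Q(5) = -3 - (-39)*5 = -3 - 39*(-5) = -3 + 195 = 192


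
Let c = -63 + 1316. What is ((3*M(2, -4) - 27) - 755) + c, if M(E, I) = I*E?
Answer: 447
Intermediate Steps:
M(E, I) = E*I
c = 1253
((3*M(2, -4) - 27) - 755) + c = ((3*(2*(-4)) - 27) - 755) + 1253 = ((3*(-8) - 27) - 755) + 1253 = ((-24 - 27) - 755) + 1253 = (-51 - 755) + 1253 = -806 + 1253 = 447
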